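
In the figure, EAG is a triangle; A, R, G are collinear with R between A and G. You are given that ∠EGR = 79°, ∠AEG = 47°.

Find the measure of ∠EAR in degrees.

∠EAR = 54°

1. ∠AGE = 79°  [R on ray GA]
2. ∠EAG = 54°  [△EAG]
3. ∠EAR = 54°  [R on ray AG]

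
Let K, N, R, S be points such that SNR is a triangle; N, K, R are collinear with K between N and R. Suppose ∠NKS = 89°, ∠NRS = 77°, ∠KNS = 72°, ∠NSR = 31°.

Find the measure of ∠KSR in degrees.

1. ∠RKS = 91°  [linear pair at K on NR]
2. ∠KRS = 77°  [K on ray RN]
3. ∠KSR = 12°  [△SKR]

∠KSR = 12°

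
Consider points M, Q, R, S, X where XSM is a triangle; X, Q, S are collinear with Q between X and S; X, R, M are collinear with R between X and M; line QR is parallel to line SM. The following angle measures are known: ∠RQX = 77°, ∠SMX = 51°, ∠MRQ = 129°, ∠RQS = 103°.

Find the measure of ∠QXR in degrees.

∠QXR = 52°

1. ∠MSX = 77°  [QR∥SM, corresponding at Q]
2. ∠MXS = 52°  [△XSM]
3. ∠QXR = 52°  [Q on XS, R on XM]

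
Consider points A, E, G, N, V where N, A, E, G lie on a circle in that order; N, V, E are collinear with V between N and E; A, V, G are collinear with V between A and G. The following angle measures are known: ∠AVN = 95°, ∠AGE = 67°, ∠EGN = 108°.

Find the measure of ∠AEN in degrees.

1. ∠ANE = 67°  [same arc AE]
2. ∠EAN = 72°  [cyclic NAEG, opposite ∠A+∠G]
3. ∠AEN = 41°  [△NAE]

∠AEN = 41°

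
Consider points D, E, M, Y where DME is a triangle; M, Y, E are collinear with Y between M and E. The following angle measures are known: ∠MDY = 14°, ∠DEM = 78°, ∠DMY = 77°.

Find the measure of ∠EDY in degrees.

1. ∠DYM = 89°  [△DMY]
2. ∠DEY = 78°  [Y on ray EM]
3. ∠DYE = 91°  [linear pair at Y on ME]
4. ∠EDY = 11°  [△DYE]

∠EDY = 11°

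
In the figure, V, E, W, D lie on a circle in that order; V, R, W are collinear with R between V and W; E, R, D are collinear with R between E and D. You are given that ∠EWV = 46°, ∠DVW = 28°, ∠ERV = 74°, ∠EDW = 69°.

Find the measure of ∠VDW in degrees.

∠VDW = 115°

1. ∠DRW = 74°  [vertical angles at R]
2. ∠DWV = 37°  [△WRD]
3. ∠VDW = 115°  [△VWD]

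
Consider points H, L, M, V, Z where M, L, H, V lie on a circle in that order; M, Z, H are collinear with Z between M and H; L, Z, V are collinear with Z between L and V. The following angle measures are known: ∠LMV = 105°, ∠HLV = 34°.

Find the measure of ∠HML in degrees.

∠HML = 71°

1. ∠LHV = 75°  [cyclic MLHV, opposite ∠M+∠H]
2. ∠HVL = 71°  [△LHV]
3. ∠HML = 71°  [same arc LH]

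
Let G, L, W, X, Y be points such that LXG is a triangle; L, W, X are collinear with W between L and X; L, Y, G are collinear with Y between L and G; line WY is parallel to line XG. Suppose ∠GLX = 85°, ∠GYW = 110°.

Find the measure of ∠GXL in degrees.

∠GXL = 25°

1. ∠WLY = 85°  [W on LX, Y on LG]
2. ∠LYW = 70°  [linear pair at Y on LG]
3. ∠LWY = 25°  [△LWY]
4. ∠GXL = 25°  [WY∥XG, corresponding at W]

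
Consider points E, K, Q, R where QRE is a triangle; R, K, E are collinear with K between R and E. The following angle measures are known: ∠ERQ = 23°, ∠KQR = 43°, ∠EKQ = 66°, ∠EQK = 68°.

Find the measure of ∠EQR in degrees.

1. ∠KEQ = 46°  [△QKE]
2. ∠QER = 46°  [K on ray ER]
3. ∠EQR = 111°  [△QRE]

∠EQR = 111°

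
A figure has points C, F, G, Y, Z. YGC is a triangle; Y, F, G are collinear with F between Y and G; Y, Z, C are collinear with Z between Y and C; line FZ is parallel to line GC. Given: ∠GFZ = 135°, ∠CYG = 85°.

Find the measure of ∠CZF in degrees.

1. ∠YFZ = 45°  [linear pair at F on YG]
2. ∠FYZ = 85°  [F on YG, Z on YC]
3. ∠FZY = 50°  [△YFZ]
4. ∠CZF = 130°  [linear pair at Z on YC]

∠CZF = 130°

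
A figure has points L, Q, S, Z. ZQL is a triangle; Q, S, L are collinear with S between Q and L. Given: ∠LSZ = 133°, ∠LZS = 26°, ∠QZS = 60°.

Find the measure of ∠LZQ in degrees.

∠LZQ = 86°

1. ∠SLZ = 21°  [△ZSL]
2. ∠QSZ = 47°  [linear pair at S on QL]
3. ∠SQZ = 73°  [△ZQS]
4. ∠QLZ = 21°  [S on ray LQ]
5. ∠LQZ = 73°  [S on ray QL]
6. ∠LZQ = 86°  [△ZQL]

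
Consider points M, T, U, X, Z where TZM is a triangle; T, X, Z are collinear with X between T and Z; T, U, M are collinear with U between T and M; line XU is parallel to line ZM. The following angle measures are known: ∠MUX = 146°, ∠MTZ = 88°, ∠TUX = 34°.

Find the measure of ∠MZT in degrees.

∠MZT = 58°

1. ∠UTX = 88°  [X on TZ, U on TM]
2. ∠TXU = 58°  [△TXU]
3. ∠MZT = 58°  [XU∥ZM, corresponding at X]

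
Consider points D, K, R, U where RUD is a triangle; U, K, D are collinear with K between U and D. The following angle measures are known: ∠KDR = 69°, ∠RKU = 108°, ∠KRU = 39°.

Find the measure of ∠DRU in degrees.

∠DRU = 78°

1. ∠RDU = 69°  [K on ray DU]
2. ∠KUR = 33°  [△RUK]
3. ∠DUR = 33°  [K on ray UD]
4. ∠DRU = 78°  [△RUD]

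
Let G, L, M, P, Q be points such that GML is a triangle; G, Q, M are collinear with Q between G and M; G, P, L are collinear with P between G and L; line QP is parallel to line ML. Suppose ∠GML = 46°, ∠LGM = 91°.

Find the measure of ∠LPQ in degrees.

1. ∠GLM = 43°  [△GML]
2. ∠GPQ = 43°  [QP∥ML, corresponding at P]
3. ∠LPQ = 137°  [linear pair at P on GL]

∠LPQ = 137°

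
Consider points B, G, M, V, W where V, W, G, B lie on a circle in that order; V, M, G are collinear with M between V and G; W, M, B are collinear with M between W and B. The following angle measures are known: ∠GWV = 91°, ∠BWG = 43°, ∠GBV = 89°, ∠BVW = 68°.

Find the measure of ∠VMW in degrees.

∠VMW = 107°

1. ∠BVG = 43°  [same arc GB]
2. ∠BGV = 48°  [△VGB]
3. ∠BGW = 112°  [cyclic VWGB, opposite ∠V+∠G]
4. ∠BWV = 48°  [same arc VB]
5. ∠GBW = 25°  [△WGB]
6. ∠GVW = 25°  [same arc WG]
7. ∠VMW = 107°  [△VMW]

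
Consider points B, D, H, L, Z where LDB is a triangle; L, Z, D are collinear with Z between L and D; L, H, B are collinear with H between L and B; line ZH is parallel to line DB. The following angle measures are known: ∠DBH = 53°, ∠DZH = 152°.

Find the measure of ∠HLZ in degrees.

1. ∠DBL = 53°  [H on ray BL]
2. ∠HZL = 28°  [linear pair at Z on LD]
3. ∠LHZ = 53°  [ZH∥DB, corresponding at H]
4. ∠HLZ = 99°  [△LZH]

∠HLZ = 99°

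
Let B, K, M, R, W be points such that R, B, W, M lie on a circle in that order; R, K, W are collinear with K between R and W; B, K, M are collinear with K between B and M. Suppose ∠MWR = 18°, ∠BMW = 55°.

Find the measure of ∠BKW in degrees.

∠BKW = 73°

1. ∠MBR = 18°  [same arc RM]
2. ∠BRW = 55°  [same arc BW]
3. ∠BKR = 107°  [△RKB]
4. ∠BKW = 73°  [linear pair at K on RW]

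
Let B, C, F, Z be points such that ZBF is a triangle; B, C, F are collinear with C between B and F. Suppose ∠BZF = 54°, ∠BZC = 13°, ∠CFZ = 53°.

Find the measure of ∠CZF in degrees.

∠CZF = 41°

1. ∠BFZ = 53°  [C on ray FB]
2. ∠FBZ = 73°  [△ZBF]
3. ∠CBZ = 73°  [C on ray BF]
4. ∠BCZ = 94°  [△ZBC]
5. ∠FCZ = 86°  [linear pair at C on BF]
6. ∠CZF = 41°  [△ZCF]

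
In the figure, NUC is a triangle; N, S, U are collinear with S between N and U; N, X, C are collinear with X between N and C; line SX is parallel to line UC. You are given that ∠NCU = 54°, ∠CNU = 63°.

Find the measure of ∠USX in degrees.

∠USX = 117°

1. ∠CUN = 63°  [△NUC]
2. ∠NSX = 63°  [SX∥UC, corresponding at S]
3. ∠USX = 117°  [linear pair at S on NU]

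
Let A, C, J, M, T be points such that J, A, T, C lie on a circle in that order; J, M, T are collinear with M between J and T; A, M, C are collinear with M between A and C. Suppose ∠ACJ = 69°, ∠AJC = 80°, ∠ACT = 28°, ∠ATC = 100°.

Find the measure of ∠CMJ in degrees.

∠CMJ = 59°

1. ∠ATJ = 69°  [same arc JA]
2. ∠CAT = 52°  [△ATC]
3. ∠AMT = 59°  [△AMT]
4. ∠CMJ = 59°  [vertical angles at M]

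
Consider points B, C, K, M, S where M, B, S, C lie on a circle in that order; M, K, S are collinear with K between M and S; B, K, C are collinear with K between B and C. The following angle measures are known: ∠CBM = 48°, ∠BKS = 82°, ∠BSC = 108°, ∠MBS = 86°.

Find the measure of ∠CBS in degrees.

1. ∠CSM = 48°  [same arc MC]
2. ∠MCS = 94°  [cyclic MBSC, opposite ∠B+∠C]
3. ∠CMS = 38°  [△MSC]
4. ∠CBS = 38°  [same arc SC]

∠CBS = 38°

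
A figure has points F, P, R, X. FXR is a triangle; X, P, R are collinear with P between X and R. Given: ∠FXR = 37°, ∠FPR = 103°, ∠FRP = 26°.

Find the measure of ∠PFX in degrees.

∠PFX = 66°

1. ∠FXP = 37°  [P on ray XR]
2. ∠FPX = 77°  [linear pair at P on XR]
3. ∠PFX = 66°  [△FXP]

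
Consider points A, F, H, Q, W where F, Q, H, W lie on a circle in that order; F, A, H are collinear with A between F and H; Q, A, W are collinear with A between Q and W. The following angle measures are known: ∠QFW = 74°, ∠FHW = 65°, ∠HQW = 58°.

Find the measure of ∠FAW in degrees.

∠FAW = 81°

1. ∠FQW = 65°  [same arc FW]
2. ∠HFW = 58°  [same arc HW]
3. ∠FWQ = 41°  [△FQW]
4. ∠FAW = 81°  [△FAW]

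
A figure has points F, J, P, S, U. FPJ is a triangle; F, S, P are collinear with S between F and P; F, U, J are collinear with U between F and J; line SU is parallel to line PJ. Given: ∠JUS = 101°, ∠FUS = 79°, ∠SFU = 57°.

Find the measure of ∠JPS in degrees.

∠JPS = 44°

1. ∠FSU = 44°  [△FSU]
2. ∠PSU = 136°  [linear pair at S on FP]
3. ∠JPS = 44°  [SU∥PJ, co-interior at P–S]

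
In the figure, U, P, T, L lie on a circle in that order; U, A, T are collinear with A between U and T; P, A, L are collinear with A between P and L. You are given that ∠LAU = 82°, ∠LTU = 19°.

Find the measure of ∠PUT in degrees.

∠PUT = 63°

1. ∠PAT = 82°  [vertical angles at A]
2. ∠LPU = 19°  [same arc UL]
3. ∠PAU = 98°  [linear pair at A on UT]
4. ∠PUT = 63°  [△UAP]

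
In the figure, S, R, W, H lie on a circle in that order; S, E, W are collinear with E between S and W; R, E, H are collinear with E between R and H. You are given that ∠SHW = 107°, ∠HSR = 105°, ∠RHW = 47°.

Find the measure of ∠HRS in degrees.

∠HRS = 15°

1. ∠SRW = 73°  [cyclic SRWH, opposite ∠R+∠H]
2. ∠RSW = 47°  [same arc RW]
3. ∠RWS = 60°  [△SRW]
4. ∠RHS = 60°  [same arc SR]
5. ∠HRS = 15°  [△SRH]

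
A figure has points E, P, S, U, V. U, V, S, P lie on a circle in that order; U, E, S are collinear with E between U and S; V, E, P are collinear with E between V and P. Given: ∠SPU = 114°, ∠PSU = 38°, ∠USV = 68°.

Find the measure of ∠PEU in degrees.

1. ∠PUS = 28°  [△USP]
2. ∠UPV = 68°  [same arc UV]
3. ∠PEU = 84°  [△UEP]

∠PEU = 84°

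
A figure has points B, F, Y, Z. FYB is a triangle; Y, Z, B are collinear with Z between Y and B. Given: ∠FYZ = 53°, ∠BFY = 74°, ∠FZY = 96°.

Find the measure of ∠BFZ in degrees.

∠BFZ = 43°

1. ∠BYF = 53°  [Z on ray YB]
2. ∠FBY = 53°  [△FYB]
3. ∠BZF = 84°  [linear pair at Z on YB]
4. ∠FBZ = 53°  [Z on ray BY]
5. ∠BFZ = 43°  [△FZB]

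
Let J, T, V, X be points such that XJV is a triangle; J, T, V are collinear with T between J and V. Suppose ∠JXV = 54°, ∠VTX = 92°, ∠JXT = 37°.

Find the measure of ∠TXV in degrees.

1. ∠JTX = 88°  [linear pair at T on JV]
2. ∠TJX = 55°  [△XJT]
3. ∠VJX = 55°  [T on ray JV]
4. ∠JVX = 71°  [△XJV]
5. ∠TVX = 71°  [T on ray VJ]
6. ∠TXV = 17°  [△XTV]

∠TXV = 17°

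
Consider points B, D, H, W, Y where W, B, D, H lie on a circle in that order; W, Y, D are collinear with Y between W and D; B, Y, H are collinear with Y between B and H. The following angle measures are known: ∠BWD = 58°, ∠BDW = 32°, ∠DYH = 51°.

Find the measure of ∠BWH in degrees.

1. ∠BHW = 32°  [same arc WB]
2. ∠BYW = 51°  [vertical angles at Y]
3. ∠HBW = 71°  [△WYB]
4. ∠BWH = 77°  [△WBH]

∠BWH = 77°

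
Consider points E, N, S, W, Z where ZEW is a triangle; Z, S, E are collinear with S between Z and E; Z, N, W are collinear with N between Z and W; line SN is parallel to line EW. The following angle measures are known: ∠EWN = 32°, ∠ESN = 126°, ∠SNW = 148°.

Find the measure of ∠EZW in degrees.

1. ∠NSZ = 54°  [linear pair at S on ZE]
2. ∠SNZ = 32°  [linear pair at N on ZW]
3. ∠NZS = 94°  [△ZSN]
4. ∠EZW = 94°  [S on ZE, N on ZW]

∠EZW = 94°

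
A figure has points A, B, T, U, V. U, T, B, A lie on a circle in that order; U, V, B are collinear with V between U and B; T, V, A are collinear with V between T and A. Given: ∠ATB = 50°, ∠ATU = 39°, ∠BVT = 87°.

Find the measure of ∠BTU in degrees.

∠BTU = 89°

1. ∠AUB = 50°  [same arc BA]
2. ∠ABU = 39°  [same arc UA]
3. ∠BAU = 91°  [△UBA]
4. ∠BTU = 89°  [cyclic UTBA, opposite ∠T+∠A]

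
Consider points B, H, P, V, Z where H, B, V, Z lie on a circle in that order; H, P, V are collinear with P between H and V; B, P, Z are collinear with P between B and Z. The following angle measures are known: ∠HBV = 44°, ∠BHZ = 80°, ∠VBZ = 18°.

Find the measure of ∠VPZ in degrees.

∠VPZ = 92°

1. ∠HZV = 136°  [cyclic HBVZ, opposite ∠B+∠Z]
2. ∠BVZ = 100°  [cyclic HBVZ, opposite ∠H+∠V]
3. ∠VHZ = 18°  [same arc VZ]
4. ∠BZV = 62°  [△BVZ]
5. ∠HVZ = 26°  [△HVZ]
6. ∠VPZ = 92°  [△VPZ]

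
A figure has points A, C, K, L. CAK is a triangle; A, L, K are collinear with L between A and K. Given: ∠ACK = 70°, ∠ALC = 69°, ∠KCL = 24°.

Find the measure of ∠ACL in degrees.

1. ∠CLK = 111°  [linear pair at L on AK]
2. ∠CKL = 45°  [△CLK]
3. ∠AKC = 45°  [L on ray KA]
4. ∠CAK = 65°  [△CAK]
5. ∠CAL = 65°  [L on ray AK]
6. ∠ACL = 46°  [△CAL]

∠ACL = 46°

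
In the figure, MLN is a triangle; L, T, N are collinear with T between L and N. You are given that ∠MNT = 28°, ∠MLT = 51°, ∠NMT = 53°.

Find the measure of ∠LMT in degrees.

∠LMT = 48°

1. ∠MTN = 99°  [△MTN]
2. ∠LTM = 81°  [linear pair at T on LN]
3. ∠LMT = 48°  [△MLT]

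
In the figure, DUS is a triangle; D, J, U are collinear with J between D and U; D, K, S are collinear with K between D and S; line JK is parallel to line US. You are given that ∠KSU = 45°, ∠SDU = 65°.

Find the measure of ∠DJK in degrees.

1. ∠DSU = 45°  [K on ray SD]
2. ∠DUS = 70°  [△DUS]
3. ∠DJK = 70°  [JK∥US, corresponding at J]

∠DJK = 70°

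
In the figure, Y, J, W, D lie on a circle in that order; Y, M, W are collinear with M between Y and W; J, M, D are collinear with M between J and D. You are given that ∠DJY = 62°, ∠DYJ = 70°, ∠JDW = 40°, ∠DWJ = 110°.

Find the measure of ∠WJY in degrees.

∠WJY = 92°

1. ∠JDY = 48°  [△YJD]
2. ∠JYW = 40°  [same arc JW]
3. ∠JWY = 48°  [same arc YJ]
4. ∠WJY = 92°  [△YJW]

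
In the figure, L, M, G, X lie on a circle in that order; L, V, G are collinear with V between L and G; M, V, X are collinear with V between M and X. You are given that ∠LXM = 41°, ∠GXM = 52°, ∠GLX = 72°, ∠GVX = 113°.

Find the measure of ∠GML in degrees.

∠GML = 87°

1. ∠LGM = 41°  [same arc LM]
2. ∠GLM = 52°  [same arc MG]
3. ∠GML = 87°  [△LMG]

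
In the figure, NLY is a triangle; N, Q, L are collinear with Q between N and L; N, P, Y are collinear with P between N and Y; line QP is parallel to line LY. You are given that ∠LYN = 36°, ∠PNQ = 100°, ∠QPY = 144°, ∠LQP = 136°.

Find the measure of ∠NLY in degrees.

∠NLY = 44°

1. ∠NPQ = 36°  [QP∥LY, corresponding at P]
2. ∠NQP = 44°  [△NQP]
3. ∠NLY = 44°  [QP∥LY, corresponding at Q]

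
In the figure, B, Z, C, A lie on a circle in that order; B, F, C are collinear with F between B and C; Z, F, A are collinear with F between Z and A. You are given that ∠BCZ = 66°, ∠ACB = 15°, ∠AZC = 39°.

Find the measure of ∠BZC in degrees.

1. ∠CFZ = 75°  [△ZFC]
2. ∠AZB = 15°  [same arc BA]
3. ∠BFZ = 105°  [linear pair at F on BC]
4. ∠CBZ = 60°  [△BFZ]
5. ∠BZC = 54°  [△BZC]

∠BZC = 54°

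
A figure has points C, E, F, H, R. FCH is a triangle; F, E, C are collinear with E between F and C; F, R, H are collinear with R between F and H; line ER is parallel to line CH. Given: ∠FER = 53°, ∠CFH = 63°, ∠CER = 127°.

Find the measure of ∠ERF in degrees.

∠ERF = 64°

1. ∠FCH = 53°  [ER∥CH, corresponding at E]
2. ∠CHF = 64°  [△FCH]
3. ∠ERF = 64°  [ER∥CH, corresponding at R]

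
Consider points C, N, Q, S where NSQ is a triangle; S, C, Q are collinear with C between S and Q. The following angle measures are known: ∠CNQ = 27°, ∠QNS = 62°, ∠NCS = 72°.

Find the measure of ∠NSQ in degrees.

∠NSQ = 73°

1. ∠NCQ = 108°  [linear pair at C on SQ]
2. ∠CQN = 45°  [△NCQ]
3. ∠NQS = 45°  [C on ray QS]
4. ∠NSQ = 73°  [△NSQ]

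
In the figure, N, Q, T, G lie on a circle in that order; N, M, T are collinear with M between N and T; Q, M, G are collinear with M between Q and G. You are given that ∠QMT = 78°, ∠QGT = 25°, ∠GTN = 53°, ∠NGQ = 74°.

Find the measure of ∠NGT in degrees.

∠NGT = 99°

1. ∠GMN = 78°  [vertical angles at M]
2. ∠GNT = 28°  [△NMG]
3. ∠NGT = 99°  [△NTG]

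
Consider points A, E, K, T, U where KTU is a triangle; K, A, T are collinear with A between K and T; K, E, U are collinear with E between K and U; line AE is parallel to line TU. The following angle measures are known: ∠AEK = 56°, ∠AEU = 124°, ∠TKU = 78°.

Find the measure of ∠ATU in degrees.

∠ATU = 46°

1. ∠KUT = 56°  [AE∥TU, corresponding at E]
2. ∠KTU = 46°  [△KTU]
3. ∠ATU = 46°  [A on ray TK]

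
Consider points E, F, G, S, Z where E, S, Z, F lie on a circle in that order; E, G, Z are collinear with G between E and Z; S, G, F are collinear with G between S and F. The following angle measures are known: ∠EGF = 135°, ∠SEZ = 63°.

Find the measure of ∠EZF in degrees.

1. ∠FGZ = 45°  [linear pair at G on EZ]
2. ∠SFZ = 63°  [same arc SZ]
3. ∠EZF = 72°  [△ZGF]

∠EZF = 72°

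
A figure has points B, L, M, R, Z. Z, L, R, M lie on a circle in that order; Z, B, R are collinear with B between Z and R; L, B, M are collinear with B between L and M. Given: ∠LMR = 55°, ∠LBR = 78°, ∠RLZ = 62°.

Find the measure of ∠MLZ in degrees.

∠MLZ = 23°

1. ∠LZR = 55°  [same arc LR]
2. ∠LBZ = 102°  [linear pair at B on ZR]
3. ∠MLZ = 23°  [△ZBL]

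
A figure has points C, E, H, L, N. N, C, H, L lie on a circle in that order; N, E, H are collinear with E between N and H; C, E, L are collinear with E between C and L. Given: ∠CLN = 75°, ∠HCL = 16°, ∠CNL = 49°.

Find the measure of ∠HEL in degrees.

∠HEL = 91°

1. ∠LCN = 56°  [△NCL]
2. ∠CHL = 131°  [cyclic NCHL, opposite ∠N+∠H]
3. ∠LHN = 56°  [same arc NL]
4. ∠CLH = 33°  [△CHL]
5. ∠HEL = 91°  [△HEL]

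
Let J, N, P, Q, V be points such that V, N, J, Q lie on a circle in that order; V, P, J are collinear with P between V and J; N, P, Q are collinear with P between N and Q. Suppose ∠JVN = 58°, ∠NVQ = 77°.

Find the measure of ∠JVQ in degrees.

∠JVQ = 19°

1. ∠JQN = 58°  [same arc NJ]
2. ∠NJQ = 103°  [cyclic VNJQ, opposite ∠V+∠J]
3. ∠JNQ = 19°  [△NJQ]
4. ∠JVQ = 19°  [same arc JQ]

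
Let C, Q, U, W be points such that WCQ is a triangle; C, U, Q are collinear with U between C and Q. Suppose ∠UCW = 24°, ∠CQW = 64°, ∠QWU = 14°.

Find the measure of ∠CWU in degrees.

∠CWU = 78°

1. ∠UQW = 64°  [U on ray QC]
2. ∠QUW = 102°  [△WUQ]
3. ∠CUW = 78°  [linear pair at U on CQ]
4. ∠CWU = 78°  [△WCU]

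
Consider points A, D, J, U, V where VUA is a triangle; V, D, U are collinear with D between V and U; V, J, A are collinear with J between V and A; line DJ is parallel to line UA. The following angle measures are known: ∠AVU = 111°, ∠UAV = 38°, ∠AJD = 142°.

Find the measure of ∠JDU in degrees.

1. ∠AUV = 31°  [△VUA]
2. ∠JDV = 31°  [DJ∥UA, corresponding at D]
3. ∠JDU = 149°  [linear pair at D on VU]

∠JDU = 149°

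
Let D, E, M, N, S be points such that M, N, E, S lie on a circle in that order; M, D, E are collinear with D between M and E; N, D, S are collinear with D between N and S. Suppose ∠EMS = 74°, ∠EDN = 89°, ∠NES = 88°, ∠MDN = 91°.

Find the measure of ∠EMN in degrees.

1. ∠ENS = 74°  [same arc ES]
2. ∠ESN = 18°  [△NES]
3. ∠EMN = 18°  [same arc NE]

∠EMN = 18°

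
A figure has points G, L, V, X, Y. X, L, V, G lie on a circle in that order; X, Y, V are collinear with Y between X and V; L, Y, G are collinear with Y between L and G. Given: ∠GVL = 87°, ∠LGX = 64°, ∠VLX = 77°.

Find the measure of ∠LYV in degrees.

1. ∠GXL = 93°  [cyclic XLVG, opposite ∠X+∠V]
2. ∠LVX = 64°  [same arc XL]
3. ∠GLX = 23°  [△XLG]
4. ∠LXV = 39°  [△XLV]
5. ∠LYX = 118°  [△XYL]
6. ∠LYV = 62°  [linear pair at Y on XV]

∠LYV = 62°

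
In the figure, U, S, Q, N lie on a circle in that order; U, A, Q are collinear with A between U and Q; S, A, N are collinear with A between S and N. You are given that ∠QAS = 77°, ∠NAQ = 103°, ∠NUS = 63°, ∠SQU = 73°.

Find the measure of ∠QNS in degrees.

1. ∠NSQ = 30°  [△SAQ]
2. ∠NQS = 117°  [cyclic USQN, opposite ∠U+∠Q]
3. ∠QNS = 33°  [△SQN]

∠QNS = 33°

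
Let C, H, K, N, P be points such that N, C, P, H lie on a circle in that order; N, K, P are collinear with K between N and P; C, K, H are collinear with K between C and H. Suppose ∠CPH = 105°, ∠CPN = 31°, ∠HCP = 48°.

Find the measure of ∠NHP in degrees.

∠NHP = 58°

1. ∠CNH = 75°  [cyclic NCPH, opposite ∠N+∠P]
2. ∠CHN = 31°  [same arc NC]
3. ∠HNP = 48°  [same arc PH]
4. ∠HCN = 74°  [△NCH]
5. ∠HPN = 74°  [same arc NH]
6. ∠NHP = 58°  [△NPH]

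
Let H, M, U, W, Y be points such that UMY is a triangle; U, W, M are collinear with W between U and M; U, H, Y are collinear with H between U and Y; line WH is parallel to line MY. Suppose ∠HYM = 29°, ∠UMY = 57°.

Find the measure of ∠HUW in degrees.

1. ∠MYU = 29°  [H on ray YU]
2. ∠MUY = 94°  [△UMY]
3. ∠HUW = 94°  [W on UM, H on UY]

∠HUW = 94°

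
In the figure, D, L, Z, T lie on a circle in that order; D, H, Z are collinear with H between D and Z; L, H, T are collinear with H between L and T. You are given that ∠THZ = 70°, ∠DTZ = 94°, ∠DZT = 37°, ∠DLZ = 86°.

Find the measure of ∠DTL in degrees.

1. ∠DHT = 110°  [linear pair at H on DZ]
2. ∠TDZ = 49°  [△DZT]
3. ∠DTL = 21°  [△DHT]

∠DTL = 21°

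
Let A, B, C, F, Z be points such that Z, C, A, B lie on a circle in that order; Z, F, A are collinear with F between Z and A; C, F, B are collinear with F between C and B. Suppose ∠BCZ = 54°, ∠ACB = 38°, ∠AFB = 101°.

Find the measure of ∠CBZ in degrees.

1. ∠AZB = 38°  [same arc AB]
2. ∠BFZ = 79°  [linear pair at F on ZA]
3. ∠CBZ = 63°  [△ZFB]

∠CBZ = 63°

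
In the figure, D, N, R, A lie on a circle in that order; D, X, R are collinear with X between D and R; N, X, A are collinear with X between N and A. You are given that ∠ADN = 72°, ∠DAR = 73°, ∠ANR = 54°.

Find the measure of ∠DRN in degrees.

∠DRN = 55°

1. ∠ARN = 108°  [cyclic DNRA, opposite ∠D+∠R]
2. ∠DNR = 107°  [cyclic DNRA, opposite ∠N+∠A]
3. ∠NAR = 18°  [△NRA]
4. ∠NDR = 18°  [same arc NR]
5. ∠DRN = 55°  [△DNR]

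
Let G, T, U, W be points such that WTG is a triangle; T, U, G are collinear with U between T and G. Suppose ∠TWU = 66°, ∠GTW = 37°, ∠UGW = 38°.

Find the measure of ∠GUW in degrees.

∠GUW = 103°

1. ∠UTW = 37°  [U on ray TG]
2. ∠TUW = 77°  [△WTU]
3. ∠GUW = 103°  [linear pair at U on TG]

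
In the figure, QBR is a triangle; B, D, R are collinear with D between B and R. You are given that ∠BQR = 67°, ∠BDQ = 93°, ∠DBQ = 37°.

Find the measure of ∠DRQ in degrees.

∠DRQ = 76°

1. ∠QBR = 37°  [D on ray BR]
2. ∠BRQ = 76°  [△QBR]
3. ∠DRQ = 76°  [D on ray RB]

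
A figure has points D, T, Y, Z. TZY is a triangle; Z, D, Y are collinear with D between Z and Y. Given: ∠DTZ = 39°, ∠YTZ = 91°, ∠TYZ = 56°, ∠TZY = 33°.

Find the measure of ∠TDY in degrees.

∠TDY = 72°

1. ∠DZT = 33°  [D on ray ZY]
2. ∠TDZ = 108°  [△TZD]
3. ∠TDY = 72°  [linear pair at D on ZY]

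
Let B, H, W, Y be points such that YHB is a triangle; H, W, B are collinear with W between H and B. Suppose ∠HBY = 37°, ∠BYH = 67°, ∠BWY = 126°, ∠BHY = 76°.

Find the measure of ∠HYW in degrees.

1. ∠HWY = 54°  [linear pair at W on HB]
2. ∠WHY = 76°  [W on ray HB]
3. ∠HYW = 50°  [△YHW]

∠HYW = 50°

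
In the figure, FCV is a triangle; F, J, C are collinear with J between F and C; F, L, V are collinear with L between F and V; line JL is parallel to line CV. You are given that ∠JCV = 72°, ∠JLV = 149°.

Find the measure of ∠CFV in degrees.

1. ∠FCV = 72°  [J on ray CF]
2. ∠FLJ = 31°  [linear pair at L on FV]
3. ∠FJL = 72°  [JL∥CV, corresponding at J]
4. ∠JFL = 77°  [△FJL]
5. ∠CFV = 77°  [J on FC, L on FV]

∠CFV = 77°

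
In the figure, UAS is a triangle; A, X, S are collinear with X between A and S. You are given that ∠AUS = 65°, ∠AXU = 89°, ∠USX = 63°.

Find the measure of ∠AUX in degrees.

1. ∠ASU = 63°  [X on ray SA]
2. ∠SAU = 52°  [△UAS]
3. ∠UAX = 52°  [X on ray AS]
4. ∠AUX = 39°  [△UAX]

∠AUX = 39°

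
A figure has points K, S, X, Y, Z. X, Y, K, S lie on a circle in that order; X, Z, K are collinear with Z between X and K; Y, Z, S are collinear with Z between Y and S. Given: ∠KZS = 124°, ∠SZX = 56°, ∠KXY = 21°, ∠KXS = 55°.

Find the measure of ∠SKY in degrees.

∠SKY = 104°

1. ∠KSY = 21°  [same arc YK]
2. ∠KYS = 55°  [same arc KS]
3. ∠SKY = 104°  [△YKS]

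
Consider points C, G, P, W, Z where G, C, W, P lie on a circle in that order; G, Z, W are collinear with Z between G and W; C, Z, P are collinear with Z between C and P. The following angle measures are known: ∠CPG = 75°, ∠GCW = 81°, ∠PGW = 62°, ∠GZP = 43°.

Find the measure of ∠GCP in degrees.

∠GCP = 19°

1. ∠GPW = 99°  [cyclic GCWP, opposite ∠C+∠P]
2. ∠GWP = 19°  [△GWP]
3. ∠GCP = 19°  [same arc GP]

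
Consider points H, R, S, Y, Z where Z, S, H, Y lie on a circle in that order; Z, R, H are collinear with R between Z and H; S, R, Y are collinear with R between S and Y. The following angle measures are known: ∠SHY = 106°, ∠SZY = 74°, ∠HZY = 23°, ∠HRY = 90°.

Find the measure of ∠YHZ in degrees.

1. ∠HSY = 23°  [same arc HY]
2. ∠HYS = 51°  [△SHY]
3. ∠YHZ = 39°  [△HRY]

∠YHZ = 39°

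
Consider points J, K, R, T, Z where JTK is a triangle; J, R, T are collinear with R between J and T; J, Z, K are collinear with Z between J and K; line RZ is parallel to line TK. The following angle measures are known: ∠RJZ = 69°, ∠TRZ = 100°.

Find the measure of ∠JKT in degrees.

∠JKT = 31°

1. ∠JRZ = 80°  [linear pair at R on JT]
2. ∠JZR = 31°  [△JRZ]
3. ∠JKT = 31°  [RZ∥TK, corresponding at Z]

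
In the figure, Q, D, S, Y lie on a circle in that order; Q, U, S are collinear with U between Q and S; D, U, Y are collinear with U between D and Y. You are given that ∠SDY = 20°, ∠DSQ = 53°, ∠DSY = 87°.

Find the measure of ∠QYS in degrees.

∠QYS = 126°

1. ∠DYS = 73°  [△DSY]
2. ∠DQS = 73°  [same arc DS]
3. ∠QDS = 54°  [△QDS]
4. ∠QYS = 126°  [cyclic QDSY, opposite ∠D+∠Y]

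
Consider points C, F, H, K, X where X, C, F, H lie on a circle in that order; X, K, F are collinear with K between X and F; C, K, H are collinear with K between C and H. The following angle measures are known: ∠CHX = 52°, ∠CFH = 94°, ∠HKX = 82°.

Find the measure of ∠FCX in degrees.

∠FCX = 88°

1. ∠CFX = 52°  [same arc XC]
2. ∠CXH = 86°  [cyclic XCFH, opposite ∠X+∠F]
3. ∠CKF = 82°  [vertical angles at K]
4. ∠HCX = 42°  [△XCH]
5. ∠CKX = 98°  [linear pair at K on XF]
6. ∠CXF = 40°  [△XKC]
7. ∠FCX = 88°  [△XCF]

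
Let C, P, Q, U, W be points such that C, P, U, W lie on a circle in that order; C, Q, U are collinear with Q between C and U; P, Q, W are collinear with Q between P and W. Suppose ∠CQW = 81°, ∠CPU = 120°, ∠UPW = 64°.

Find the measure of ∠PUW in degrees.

1. ∠UQW = 99°  [linear pair at Q on CU]
2. ∠CWU = 60°  [cyclic CPUW, opposite ∠P+∠W]
3. ∠UCW = 64°  [same arc UW]
4. ∠CUW = 56°  [△CUW]
5. ∠PWU = 25°  [△UQW]
6. ∠PUW = 91°  [△PUW]

∠PUW = 91°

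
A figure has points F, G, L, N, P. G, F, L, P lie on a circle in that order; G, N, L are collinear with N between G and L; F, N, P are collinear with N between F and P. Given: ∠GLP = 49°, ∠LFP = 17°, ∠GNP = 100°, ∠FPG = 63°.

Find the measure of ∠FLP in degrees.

∠FLP = 112°

1. ∠GFP = 49°  [same arc GP]
2. ∠FGP = 68°  [△GFP]
3. ∠FLP = 112°  [cyclic GFLP, opposite ∠G+∠L]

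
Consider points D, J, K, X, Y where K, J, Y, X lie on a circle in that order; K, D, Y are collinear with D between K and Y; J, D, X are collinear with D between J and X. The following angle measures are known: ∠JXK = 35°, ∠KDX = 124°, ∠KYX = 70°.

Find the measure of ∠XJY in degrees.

∠XJY = 21°

1. ∠JYK = 35°  [same arc KJ]
2. ∠JDY = 124°  [vertical angles at D]
3. ∠XJY = 21°  [△JDY]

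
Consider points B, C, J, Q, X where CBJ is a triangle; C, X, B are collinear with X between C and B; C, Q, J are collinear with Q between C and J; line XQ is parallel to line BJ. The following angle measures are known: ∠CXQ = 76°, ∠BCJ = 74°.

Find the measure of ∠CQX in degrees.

∠CQX = 30°

1. ∠CBJ = 76°  [XQ∥BJ, corresponding at X]
2. ∠BJC = 30°  [△CBJ]
3. ∠CQX = 30°  [XQ∥BJ, corresponding at Q]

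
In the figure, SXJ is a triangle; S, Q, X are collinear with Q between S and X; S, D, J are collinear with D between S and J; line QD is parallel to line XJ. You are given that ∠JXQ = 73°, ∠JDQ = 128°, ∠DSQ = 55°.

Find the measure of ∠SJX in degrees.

1. ∠JXS = 73°  [Q on ray XS]
2. ∠JSX = 55°  [Q on SX, D on SJ]
3. ∠SJX = 52°  [△SXJ]

∠SJX = 52°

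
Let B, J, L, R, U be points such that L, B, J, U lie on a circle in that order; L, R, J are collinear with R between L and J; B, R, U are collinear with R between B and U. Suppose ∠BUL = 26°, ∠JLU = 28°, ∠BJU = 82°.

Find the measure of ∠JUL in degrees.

1. ∠LRU = 126°  [△LRU]
2. ∠JBU = 28°  [same arc JU]
3. ∠BUJ = 70°  [△BJU]
4. ∠JRU = 54°  [linear pair at R on LJ]
5. ∠LJU = 56°  [△JRU]
6. ∠JUL = 96°  [△LJU]

∠JUL = 96°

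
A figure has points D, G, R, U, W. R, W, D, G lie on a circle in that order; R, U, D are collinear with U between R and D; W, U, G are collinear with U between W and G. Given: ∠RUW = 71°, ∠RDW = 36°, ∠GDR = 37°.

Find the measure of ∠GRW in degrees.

∠GRW = 107°

1. ∠RGW = 36°  [same arc RW]
2. ∠GWR = 37°  [same arc RG]
3. ∠GRW = 107°  [△RWG]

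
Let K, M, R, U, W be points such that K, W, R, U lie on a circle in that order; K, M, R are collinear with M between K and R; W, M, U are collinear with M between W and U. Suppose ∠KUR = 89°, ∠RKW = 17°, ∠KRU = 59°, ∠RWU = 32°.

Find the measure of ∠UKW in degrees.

∠UKW = 49°

1. ∠KWR = 91°  [cyclic KWRU, opposite ∠W+∠U]
2. ∠KRW = 72°  [△KWR]
3. ∠KWU = 59°  [same arc KU]
4. ∠KUW = 72°  [same arc KW]
5. ∠UKW = 49°  [△KWU]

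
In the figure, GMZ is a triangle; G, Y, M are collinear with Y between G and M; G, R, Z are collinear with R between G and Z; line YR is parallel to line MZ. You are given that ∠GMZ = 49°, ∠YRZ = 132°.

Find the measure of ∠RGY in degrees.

∠RGY = 83°

1. ∠GYR = 49°  [YR∥MZ, corresponding at Y]
2. ∠GRY = 48°  [linear pair at R on GZ]
3. ∠RGY = 83°  [△GYR]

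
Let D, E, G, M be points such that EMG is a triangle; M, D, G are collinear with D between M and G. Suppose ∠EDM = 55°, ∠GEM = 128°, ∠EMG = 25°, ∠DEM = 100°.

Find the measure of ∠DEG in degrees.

1. ∠EDG = 125°  [linear pair at D on MG]
2. ∠EGM = 27°  [△EMG]
3. ∠DGE = 27°  [D on ray GM]
4. ∠DEG = 28°  [△EDG]

∠DEG = 28°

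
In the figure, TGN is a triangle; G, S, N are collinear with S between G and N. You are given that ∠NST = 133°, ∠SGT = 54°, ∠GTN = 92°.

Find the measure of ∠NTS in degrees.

∠NTS = 13°

1. ∠NGT = 54°  [S on ray GN]
2. ∠GNT = 34°  [△TGN]
3. ∠SNT = 34°  [S on ray NG]
4. ∠NTS = 13°  [△TSN]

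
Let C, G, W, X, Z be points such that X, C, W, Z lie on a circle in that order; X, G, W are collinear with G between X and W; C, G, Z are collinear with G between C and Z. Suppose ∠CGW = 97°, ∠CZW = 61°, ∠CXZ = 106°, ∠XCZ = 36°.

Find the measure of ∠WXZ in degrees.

1. ∠XGZ = 97°  [vertical angles at G]
2. ∠CZX = 38°  [△XCZ]
3. ∠WXZ = 45°  [△XGZ]

∠WXZ = 45°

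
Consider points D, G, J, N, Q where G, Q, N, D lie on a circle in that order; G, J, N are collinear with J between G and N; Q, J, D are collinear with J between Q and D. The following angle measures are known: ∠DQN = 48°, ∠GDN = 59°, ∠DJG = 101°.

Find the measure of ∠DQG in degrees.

1. ∠DGN = 48°  [same arc ND]
2. ∠DNG = 73°  [△GND]
3. ∠DQG = 73°  [same arc GD]

∠DQG = 73°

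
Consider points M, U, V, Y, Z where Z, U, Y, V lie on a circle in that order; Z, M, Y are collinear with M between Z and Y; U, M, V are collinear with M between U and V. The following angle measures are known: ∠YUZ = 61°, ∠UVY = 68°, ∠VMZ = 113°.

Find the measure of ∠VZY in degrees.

∠VZY = 16°

1. ∠UZY = 68°  [same arc UY]
2. ∠UMY = 113°  [vertical angles at M]
3. ∠UYZ = 51°  [△ZUY]
4. ∠VUY = 16°  [△UMY]
5. ∠VZY = 16°  [same arc YV]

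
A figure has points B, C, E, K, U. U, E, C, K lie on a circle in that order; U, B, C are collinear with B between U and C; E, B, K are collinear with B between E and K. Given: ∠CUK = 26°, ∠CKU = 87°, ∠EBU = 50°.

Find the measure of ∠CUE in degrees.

1. ∠CEK = 26°  [same arc CK]
2. ∠CEU = 93°  [cyclic UECK, opposite ∠E+∠K]
3. ∠CBE = 130°  [linear pair at B on UC]
4. ∠ECU = 24°  [△EBC]
5. ∠CUE = 63°  [△UEC]

∠CUE = 63°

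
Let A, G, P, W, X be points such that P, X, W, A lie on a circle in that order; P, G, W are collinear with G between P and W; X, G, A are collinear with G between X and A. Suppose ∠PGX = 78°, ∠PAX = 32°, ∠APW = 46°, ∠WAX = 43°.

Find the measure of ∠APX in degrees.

∠APX = 89°

1. ∠AXW = 46°  [same arc WA]
2. ∠AWX = 91°  [△XWA]
3. ∠APX = 89°  [cyclic PXWA, opposite ∠P+∠W]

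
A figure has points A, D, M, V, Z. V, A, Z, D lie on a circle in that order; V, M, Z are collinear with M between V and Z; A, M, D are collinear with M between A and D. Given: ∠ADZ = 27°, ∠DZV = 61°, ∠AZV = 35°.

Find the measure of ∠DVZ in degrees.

1. ∠DMZ = 92°  [△ZMD]
2. ∠ADV = 35°  [same arc VA]
3. ∠DMV = 88°  [linear pair at M on VZ]
4. ∠DVZ = 57°  [△VMD]

∠DVZ = 57°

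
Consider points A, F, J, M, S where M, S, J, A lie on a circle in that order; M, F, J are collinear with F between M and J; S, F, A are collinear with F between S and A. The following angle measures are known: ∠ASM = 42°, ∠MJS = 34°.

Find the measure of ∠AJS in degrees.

∠AJS = 76°

1. ∠MAS = 34°  [same arc MS]
2. ∠AMS = 104°  [△MSA]
3. ∠AJS = 76°  [cyclic MSJA, opposite ∠M+∠J]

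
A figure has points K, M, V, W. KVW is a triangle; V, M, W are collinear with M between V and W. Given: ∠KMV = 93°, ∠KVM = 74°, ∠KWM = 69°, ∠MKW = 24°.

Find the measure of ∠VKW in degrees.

∠VKW = 37°

1. ∠KVW = 74°  [M on ray VW]
2. ∠KWV = 69°  [M on ray WV]
3. ∠VKW = 37°  [△KVW]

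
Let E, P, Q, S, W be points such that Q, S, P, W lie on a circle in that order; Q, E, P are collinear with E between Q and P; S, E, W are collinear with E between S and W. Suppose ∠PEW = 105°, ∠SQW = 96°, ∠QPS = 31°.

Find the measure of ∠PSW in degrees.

∠PSW = 74°

1. ∠QES = 105°  [vertical angles at E]
2. ∠PES = 75°  [linear pair at E on QP]
3. ∠PSW = 74°  [△SEP]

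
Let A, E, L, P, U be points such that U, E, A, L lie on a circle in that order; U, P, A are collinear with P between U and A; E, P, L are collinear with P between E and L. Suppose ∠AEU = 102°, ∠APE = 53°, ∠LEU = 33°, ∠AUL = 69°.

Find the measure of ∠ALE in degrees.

1. ∠LPU = 53°  [vertical angles at P]
2. ∠LAU = 33°  [same arc UL]
3. ∠APL = 127°  [linear pair at P on UA]
4. ∠ALE = 20°  [△APL]

∠ALE = 20°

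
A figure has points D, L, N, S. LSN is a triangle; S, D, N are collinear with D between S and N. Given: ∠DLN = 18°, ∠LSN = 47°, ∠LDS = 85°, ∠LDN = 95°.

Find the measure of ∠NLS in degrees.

1. ∠DNL = 67°  [△LDN]
2. ∠LNS = 67°  [D on ray NS]
3. ∠NLS = 66°  [△LSN]

∠NLS = 66°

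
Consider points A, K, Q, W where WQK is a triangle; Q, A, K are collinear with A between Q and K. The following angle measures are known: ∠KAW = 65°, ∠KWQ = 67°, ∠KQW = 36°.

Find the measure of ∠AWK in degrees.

1. ∠QKW = 77°  [△WQK]
2. ∠AKW = 77°  [A on ray KQ]
3. ∠AWK = 38°  [△WAK]

∠AWK = 38°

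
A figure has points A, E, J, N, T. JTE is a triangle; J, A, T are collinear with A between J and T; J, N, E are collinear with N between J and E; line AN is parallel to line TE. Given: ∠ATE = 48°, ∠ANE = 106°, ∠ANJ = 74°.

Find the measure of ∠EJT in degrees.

∠EJT = 58°

1. ∠ETJ = 48°  [A on ray TJ]
2. ∠JET = 74°  [AN∥TE, corresponding at N]
3. ∠EJT = 58°  [△JTE]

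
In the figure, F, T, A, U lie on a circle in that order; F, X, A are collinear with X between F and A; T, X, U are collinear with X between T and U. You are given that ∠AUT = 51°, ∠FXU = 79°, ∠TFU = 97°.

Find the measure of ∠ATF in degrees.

∠ATF = 74°

1. ∠AFT = 51°  [same arc TA]
2. ∠AXT = 79°  [vertical angles at X]
3. ∠TAU = 83°  [cyclic FTAU, opposite ∠F+∠A]
4. ∠ATU = 46°  [△TAU]
5. ∠FAT = 55°  [△TXA]
6. ∠ATF = 74°  [△FTA]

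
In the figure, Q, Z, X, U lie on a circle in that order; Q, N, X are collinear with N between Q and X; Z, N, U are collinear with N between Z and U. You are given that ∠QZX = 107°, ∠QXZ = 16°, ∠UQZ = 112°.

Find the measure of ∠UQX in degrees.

∠UQX = 55°

1. ∠XQZ = 57°  [△QZX]
2. ∠UXZ = 68°  [cyclic QZXU, opposite ∠Q+∠X]
3. ∠XUZ = 57°  [same arc ZX]
4. ∠UZX = 55°  [△ZXU]
5. ∠UQX = 55°  [same arc XU]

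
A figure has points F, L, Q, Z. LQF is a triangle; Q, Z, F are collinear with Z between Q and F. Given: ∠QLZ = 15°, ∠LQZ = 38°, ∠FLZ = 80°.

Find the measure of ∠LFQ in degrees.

∠LFQ = 47°

1. ∠LZQ = 127°  [△LQZ]
2. ∠FZL = 53°  [linear pair at Z on QF]
3. ∠LFZ = 47°  [△LZF]
4. ∠LFQ = 47°  [Z on ray FQ]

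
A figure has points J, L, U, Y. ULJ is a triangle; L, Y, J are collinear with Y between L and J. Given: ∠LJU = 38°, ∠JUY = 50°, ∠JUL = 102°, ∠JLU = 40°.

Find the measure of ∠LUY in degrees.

1. ∠UJY = 38°  [Y on ray JL]
2. ∠JYU = 92°  [△UYJ]
3. ∠ULY = 40°  [Y on ray LJ]
4. ∠LYU = 88°  [linear pair at Y on LJ]
5. ∠LUY = 52°  [△ULY]

∠LUY = 52°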